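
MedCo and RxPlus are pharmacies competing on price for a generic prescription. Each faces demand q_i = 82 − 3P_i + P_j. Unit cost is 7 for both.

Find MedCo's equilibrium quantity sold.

40.8

MedCo's profit: π = (P_{MedCo} − 7)(82 − 3P_{MedCo} + P_{RxPlus}).
∂π/∂P_{MedCo} = 103 − 6P_{MedCo} + P_{RxPlus} = 0 ⇒ P_{MedCo} = 103/6 + (1/6)P_{RxPlus}.
Setting P_{MedCo} = P_{RxPlus} in the reaction function: P_{MedCo} = 103/6 + (1/6)P_{MedCo}, so P_{MedCo} = (103/6) / (5/6) = 20.6.
q_{MedCo} = 82 − 3·20.6 + 20.6 = 40.8.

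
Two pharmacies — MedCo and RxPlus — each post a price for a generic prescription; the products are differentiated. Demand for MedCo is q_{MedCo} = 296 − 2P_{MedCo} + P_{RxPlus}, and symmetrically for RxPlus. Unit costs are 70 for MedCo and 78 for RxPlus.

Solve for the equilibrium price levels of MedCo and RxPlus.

MedCo's profit: π = (P_{MedCo} − 70)(296 − 2P_{MedCo} + P_{RxPlus}).
∂π/∂P_{MedCo} = 436 − 4P_{MedCo} + P_{RxPlus} = 0 ⇒ P_{MedCo} = 109 + 0.25P_{RxPlus}.
Similarly P_{RxPlus} = 113 + 0.25P_{MedCo}.
Substituting the second reaction function into the first: P_{MedCo} = 109 + 0.25(113 + 0.25P_{MedCo}), which gives 0.9375P_{MedCo} = 137.25 ⇒ P_{MedCo} = 146.4.
Then P_{RxPlus} = 113 + 0.25·146.4 = 149.6.

146.4, 149.6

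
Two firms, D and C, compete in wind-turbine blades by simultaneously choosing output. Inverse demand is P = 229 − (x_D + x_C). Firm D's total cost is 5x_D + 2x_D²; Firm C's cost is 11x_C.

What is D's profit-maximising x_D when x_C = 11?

Firm D's profit: π = x_D(229 − (x_D + x_C)) − 5x_D − 2x_D².
∂π/∂x_D = 224 − 6x_D − x_C = 0, so x_D = 112/3 − (1/6)x_C.
At x_C = 11: x_D = 112/3 − (1/6)·11 = 35.5.

35.5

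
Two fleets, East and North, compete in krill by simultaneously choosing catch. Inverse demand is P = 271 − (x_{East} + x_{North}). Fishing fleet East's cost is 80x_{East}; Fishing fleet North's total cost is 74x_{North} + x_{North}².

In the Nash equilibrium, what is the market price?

161

Fishing fleet East's profit: π = x_{East}(271 − (x_{East} + x_{North})) − 80x_{East}.
∂π/∂x_{East} = 191 − 2x_{East} − x_{North} = 0, so x_{East} = 95.5 − 0.5x_{North}.
For North: ∂π/∂x_{North} = 197 − 4x_{North} − x_{East} = 0 ⇒ x_{North} = 49.25 − 0.25x_{East}.
Substituting the second reaction function into the first: x_{East} = 95.5 − 0.5(49.25 − 0.25x_{East}), which gives 0.875x_{East} = 70.875 ⇒ x_{East} = 81.
Then x_{North} = 49.25 − 0.25·81 = 29.
Equilibrium price: P = 271 − 110 = 161.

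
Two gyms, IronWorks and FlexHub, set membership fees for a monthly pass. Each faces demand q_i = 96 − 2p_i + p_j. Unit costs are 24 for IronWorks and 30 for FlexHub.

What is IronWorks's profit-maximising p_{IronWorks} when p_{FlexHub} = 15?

39.75

IronWorks's profit: π = (p_{IronWorks} − 24)(96 − 2p_{IronWorks} + p_{FlexHub}).
∂π/∂p_{IronWorks} = 144 − 4p_{IronWorks} + p_{FlexHub} = 0 ⇒ p_{IronWorks} = 36 + 0.25p_{FlexHub}.
At p_{FlexHub} = 15: p_{IronWorks} = 36 + 0.25·15 = 39.75.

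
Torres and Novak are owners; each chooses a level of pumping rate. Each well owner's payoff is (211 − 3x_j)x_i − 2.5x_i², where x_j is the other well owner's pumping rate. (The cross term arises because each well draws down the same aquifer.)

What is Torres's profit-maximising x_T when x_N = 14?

33.8

Torres's payoff is (211 − 3x_N)x_T − 2.5x_T².
∂π/∂x_T = 211 − 3x_N − 5x_T = 0, so x_T = 42.2 − 0.6x_N.
At x_N = 14: x_T = 42.2 − 0.6·14 = 33.8.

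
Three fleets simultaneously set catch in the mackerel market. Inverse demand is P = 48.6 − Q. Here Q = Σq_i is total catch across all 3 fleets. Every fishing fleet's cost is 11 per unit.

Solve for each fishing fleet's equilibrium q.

9.4

A representative fishing fleet's profit is π_i = q_i(48.6 − Q) − 11q_i, with Q = q_i + Σ_{j≠i} q_j.
First-order condition: 37.6 − 2q_i − Σ_{j≠i} q_j = 0.
In a symmetric equilibrium every fishing fleet chooses the same q, so Σ_{j≠i} q_j = 2q. The condition becomes 37.6 − 4q = 0, giving q = 37.6/4 = 9.4.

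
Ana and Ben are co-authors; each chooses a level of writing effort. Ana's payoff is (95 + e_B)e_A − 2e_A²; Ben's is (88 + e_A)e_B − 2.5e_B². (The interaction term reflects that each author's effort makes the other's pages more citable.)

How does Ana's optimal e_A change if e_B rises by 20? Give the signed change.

Expanding Ana's payoff: 95e_A + e_Be_A − 2e_A².
∂π/∂e_A = 95 + e_B − 4e_A = 0, so e_A = 23.75 + 0.25e_B.
The reaction-function slope is 0.25, so a 20-unit rise in e_B moves e_A by 0.25 × 20 = 5. Ana's best response rises — the actions are strategic complements.

5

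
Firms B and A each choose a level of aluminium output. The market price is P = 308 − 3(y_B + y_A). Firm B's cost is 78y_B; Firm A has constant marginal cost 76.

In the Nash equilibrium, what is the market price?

154

Firm B's profit: π = y_B(308 − 3(y_B + y_A)) − 78y_B.
∂π/∂y_B = 230 − 6y_B − 3y_A = 0, so y_B = 115/3 − 0.5y_A.
By the same steps for A: y_A = 116/3 − 0.5y_B.
Substituting the second reaction function into the first: y_B = 115/3 − 0.5(116/3 − 0.5y_B), which gives 0.75y_B = 19 ⇒ y_B = 76/3.
Then y_A = 116/3 − 0.5·(76/3) = 26.
Equilibrium price: P = 308 − 3·(154/3) = 154.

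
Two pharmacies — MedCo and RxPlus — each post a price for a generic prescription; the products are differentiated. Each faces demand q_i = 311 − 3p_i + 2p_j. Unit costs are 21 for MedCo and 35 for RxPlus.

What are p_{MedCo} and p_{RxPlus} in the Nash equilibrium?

96.125, 101.375

MedCo's profit: π = (p_{MedCo} − 21)(311 − 3p_{MedCo} + 2p_{RxPlus}).
∂π/∂p_{MedCo} = 374 − 6p_{MedCo} + 2p_{RxPlus} = 0 ⇒ p_{MedCo} = 187/3 + (1/3)p_{RxPlus}.
Similarly p_{RxPlus} = 208/3 + (1/3)p_{MedCo}.
Plugging p_{RxPlus} into MedCo's best response: p_{MedCo} = 187/3 + (1/3)(208/3 + (1/3)p_{MedCo}) ⇒ (8/9)p_{MedCo} = 769/9, so p_{MedCo} = 96.125.
Then p_{RxPlus} = 208/3 + (1/3)·96.125 = 101.375.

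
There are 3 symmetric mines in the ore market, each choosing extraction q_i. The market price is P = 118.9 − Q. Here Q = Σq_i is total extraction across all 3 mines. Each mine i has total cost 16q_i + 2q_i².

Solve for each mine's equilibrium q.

A representative mine's profit is π_i = q_i(118.9 − Q) − 16q_i − 2q_i², with Q = q_i + Σ_{j≠i} q_j.
First-order condition: 102.9 − 6q_i − Σ_{j≠i} q_j = 0.
Imposing symmetry (q_j = q for all j) turns Σ_{j≠i} q_j into 2q, so 102.9 = 8q and q = 12.8625.

12.8625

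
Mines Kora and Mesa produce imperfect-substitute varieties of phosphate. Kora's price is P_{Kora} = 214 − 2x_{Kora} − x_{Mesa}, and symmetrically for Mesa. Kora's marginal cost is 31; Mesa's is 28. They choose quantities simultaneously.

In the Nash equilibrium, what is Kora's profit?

2649.92

Mine Kora's profit: π = x_{Kora}(214 − 2x_{Kora} − x_{Mesa}) − 31x_{Kora}.
∂π/∂x_{Kora} = 183 − 4x_{Kora} − x_{Mesa} = 0 ⇒ x_{Kora} = 45.75 − 0.25x_{Mesa}.
Similarly x_{Mesa} = 46.5 − 0.25x_{Kora}.
Solving the two reaction functions simultaneously: (1 − (−0.25)(−0.25))x_{Kora} = 45.75 − 0.25·46.5, so 0.9375x_{Kora} = 34.125 and x_{Kora} = 36.4.
Then x_{Mesa} = 46.5 − 0.25·36.4 = 37.4.
P_{Kora} = 214 − 2·36.4 − 37.4 = 103.8.
Profit = (103.8 − 31)·36.4 = 2649.92.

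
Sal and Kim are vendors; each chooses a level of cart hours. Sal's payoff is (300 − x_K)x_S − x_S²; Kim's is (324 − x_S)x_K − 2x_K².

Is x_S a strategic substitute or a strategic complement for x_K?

Expanding Sal's payoff: 300x_S − x_Kx_S − x_S².
∂π/∂x_S = 300 − x_K − 2x_S = 0, so x_S = 150 − 0.5x_K.
The best-response slope dx_S/dx_K = −0.5 < 0: the reaction function is downward-sloping, so the choices are strategic substitutes.

strategic substitutes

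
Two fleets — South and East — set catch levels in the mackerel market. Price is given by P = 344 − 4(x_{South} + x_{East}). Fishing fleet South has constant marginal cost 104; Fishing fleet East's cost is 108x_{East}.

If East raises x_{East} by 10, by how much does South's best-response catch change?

Fishing fleet South's profit: π = x_{South}(344 − 4(x_{South} + x_{East})) − 104x_{South}.
∂π/∂x_{South} = 240 − 8x_{South} − 4x_{East} = 0, so x_{South} = 30 − 0.5x_{East}.
The reaction-function slope is −0.5, so a 10-unit rise in x_{East} moves x_{South} by −0.5 × 10 = −5. South's best response falls — the actions are strategic substitutes.

-5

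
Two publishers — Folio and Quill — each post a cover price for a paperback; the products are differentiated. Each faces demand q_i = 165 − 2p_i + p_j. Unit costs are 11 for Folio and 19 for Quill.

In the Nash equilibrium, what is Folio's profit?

5491.52

Folio's profit: π = (p_{Folio} − 11)(165 − 2p_{Folio} + p_{Quill}).
∂π/∂p_{Folio} = 187 − 4p_{Folio} + p_{Quill} = 0 ⇒ p_{Folio} = 46.75 + 0.25p_{Quill}.
Similarly p_{Quill} = 50.75 + 0.25p_{Folio}.
Plugging p_{Quill} into Folio's best response: p_{Folio} = 46.75 + 0.25(50.75 + 0.25p_{Folio}) ⇒ 0.9375p_{Folio} = 59.4375, so p_{Folio} = 63.4.
Then p_{Quill} = 50.75 + 0.25·63.4 = 66.6.
q_{Folio} = 165 − 2·63.4 + 66.6 = 104.8.
Profit = (63.4 − 11)·104.8 = 5491.52.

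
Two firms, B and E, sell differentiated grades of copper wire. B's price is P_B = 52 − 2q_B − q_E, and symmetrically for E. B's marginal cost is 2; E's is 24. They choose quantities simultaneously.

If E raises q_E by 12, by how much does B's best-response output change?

-3

Firm B's profit: π = q_B(52 − 2q_B − q_E) − 2q_B.
∂π/∂q_B = 50 − 4q_B − q_E = 0 ⇒ q_B = 12.5 − 0.25q_E.
The reaction-function slope is −0.25, so a 12-unit rise in q_E moves q_B by −0.25 × 12 = −3. B's best response falls — the actions are strategic substitutes.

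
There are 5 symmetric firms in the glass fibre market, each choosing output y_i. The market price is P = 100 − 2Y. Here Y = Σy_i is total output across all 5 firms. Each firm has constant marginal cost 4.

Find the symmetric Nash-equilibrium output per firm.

A representative firm's profit is π_i = y_i(100 − 2Y) − 4y_i, with Y = y_i + Σ_{j≠i} y_j.
First-order condition: 96 − 4y_i − 2Σ_{j≠i} y_j = 0.
Imposing symmetry (y_j = y for all j) turns Σ_{j≠i} y_j into 4y, so 96 = 12y and y = 8.

8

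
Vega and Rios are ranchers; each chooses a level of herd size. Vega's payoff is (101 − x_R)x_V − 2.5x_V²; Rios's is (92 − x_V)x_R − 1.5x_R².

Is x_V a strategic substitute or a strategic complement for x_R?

Expanding Vega's payoff: 101x_V − x_Rx_V − 2.5x_V².
∂π/∂x_V = 101 − x_R − 5x_V = 0, so x_V = 20.2 − 0.2x_R.
The best-response slope dx_V/dx_R = −0.2 < 0: the reaction function is downward-sloping, so the choices are strategic substitutes.

strategic substitutes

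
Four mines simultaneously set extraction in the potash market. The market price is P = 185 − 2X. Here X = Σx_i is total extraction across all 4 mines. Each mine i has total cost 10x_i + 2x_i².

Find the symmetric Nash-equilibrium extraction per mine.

A representative mine's profit is π_i = x_i(185 − 2X) − 10x_i − 2x_i², with X = x_i + Σ_{j≠i} x_j.
First-order condition: 175 − 8x_i − 2Σ_{j≠i} x_j = 0.
Imposing symmetry (x_j = x for all j) turns Σ_{j≠i} x_j into 3x, so 175 = 14x and x = 12.5.

12.5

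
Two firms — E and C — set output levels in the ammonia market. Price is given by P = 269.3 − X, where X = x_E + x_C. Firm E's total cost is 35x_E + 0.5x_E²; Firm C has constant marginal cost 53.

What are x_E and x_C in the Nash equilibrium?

Firm E's profit: π = x_E(269.3 − (x_E + x_C)) − 35x_E − 0.5x_E².
∂π/∂x_E = 234.3 − 3x_E − x_C = 0, so x_E = 78.1 − (1/3)x_C.
For C: ∂π/∂x_C = 216.3 − 2x_C − x_E = 0 ⇒ x_C = 108.15 − 0.5x_E.
Solving the two reaction functions simultaneously: (1 − (−1/3)(−0.5))x_E = 78.1 − (1/3)·108.15, so (5/6)x_E = 42.05 and x_E = 50.46.
Then x_C = 108.15 − 0.5·50.46 = 82.92.

50.46, 82.92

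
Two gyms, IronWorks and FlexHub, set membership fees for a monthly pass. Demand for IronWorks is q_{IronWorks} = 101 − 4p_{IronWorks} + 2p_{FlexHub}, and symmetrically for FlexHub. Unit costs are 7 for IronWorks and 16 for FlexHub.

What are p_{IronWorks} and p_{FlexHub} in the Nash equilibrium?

IronWorks's profit: π = (p_{IronWorks} − 7)(101 − 4p_{IronWorks} + 2p_{FlexHub}).
∂π/∂p_{IronWorks} = 129 − 8p_{IronWorks} + 2p_{FlexHub} = 0 ⇒ p_{IronWorks} = 16.125 + 0.25p_{FlexHub}.
Similarly p_{FlexHub} = 20.625 + 0.25p_{IronWorks}.
Plugging p_{FlexHub} into IronWorks's best response: p_{IronWorks} = 16.125 + 0.25(20.625 + 0.25p_{IronWorks}) ⇒ 0.9375p_{IronWorks} = 681/32, so p_{IronWorks} = 22.7.
Then p_{FlexHub} = 20.625 + 0.25·22.7 = 26.3.

22.7, 26.3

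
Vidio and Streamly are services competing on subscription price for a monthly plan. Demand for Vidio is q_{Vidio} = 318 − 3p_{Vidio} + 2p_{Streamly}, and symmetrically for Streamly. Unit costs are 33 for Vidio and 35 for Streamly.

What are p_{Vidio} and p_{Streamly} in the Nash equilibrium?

104.625, 105.375

Vidio's profit: π = (p_{Vidio} − 33)(318 − 3p_{Vidio} + 2p_{Streamly}).
∂π/∂p_{Vidio} = 417 − 6p_{Vidio} + 2p_{Streamly} = 0 ⇒ p_{Vidio} = 69.5 + (1/3)p_{Streamly}.
Similarly p_{Streamly} = 70.5 + (1/3)p_{Vidio}.
Plugging p_{Streamly} into Vidio's best response: p_{Vidio} = 69.5 + (1/3)(70.5 + (1/3)p_{Vidio}) ⇒ (8/9)p_{Vidio} = 93, so p_{Vidio} = 104.625.
Then p_{Streamly} = 70.5 + (1/3)·104.625 = 105.375.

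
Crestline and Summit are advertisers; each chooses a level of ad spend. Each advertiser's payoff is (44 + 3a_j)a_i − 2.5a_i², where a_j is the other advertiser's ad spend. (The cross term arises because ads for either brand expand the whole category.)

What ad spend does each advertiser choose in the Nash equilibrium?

Crestline's payoff is (44 + 3a_S)a_C − 2.5a_C².
∂π/∂a_C = 44 + 3a_S − 5a_C = 0, so a_C = 8.8 + 0.6a_S.
The game is symmetric, so in equilibrium a_S = a_C: the reaction function gives 0.4a_C = 8.8, hence a_C = 22.

22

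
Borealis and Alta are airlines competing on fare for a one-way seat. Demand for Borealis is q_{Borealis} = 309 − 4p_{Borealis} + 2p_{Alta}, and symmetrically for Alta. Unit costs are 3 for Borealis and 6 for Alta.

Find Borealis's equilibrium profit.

10363.24

Borealis's profit: π = (p_{Borealis} − 3)(309 − 4p_{Borealis} + 2p_{Alta}).
∂π/∂p_{Borealis} = 321 − 8p_{Borealis} + 2p_{Alta} = 0 ⇒ p_{Borealis} = 40.125 + 0.25p_{Alta}.
Similarly p_{Alta} = 41.625 + 0.25p_{Borealis}.
Solving the two reaction functions simultaneously: (1 − (0.25)(0.25))p_{Borealis} = 40.125 + 0.25·41.625, so 0.9375p_{Borealis} = 1617/32 and p_{Borealis} = 53.9.
Then p_{Alta} = 41.625 + 0.25·53.9 = 55.1.
q_{Borealis} = 309 − 4·53.9 + 2·55.1 = 203.6.
Profit = (53.9 − 3)·203.6 = 10363.24.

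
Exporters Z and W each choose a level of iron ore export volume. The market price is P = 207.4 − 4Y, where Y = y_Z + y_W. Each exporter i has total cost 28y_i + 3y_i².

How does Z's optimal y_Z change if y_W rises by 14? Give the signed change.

Exporter Z's profit: π = y_Z(207.4 − 4(y_Z + y_W)) − 28y_Z − 3y_Z².
∂π/∂y_Z = 179.4 − 14y_Z − 4y_W = 0, so y_Z = 897/70 − (2/7)y_W.
The reaction-function slope is −2/7, so a 14-unit rise in y_W moves y_Z by −2/7 × 14 = −4. Z's best response falls — the actions are strategic substitutes.

-4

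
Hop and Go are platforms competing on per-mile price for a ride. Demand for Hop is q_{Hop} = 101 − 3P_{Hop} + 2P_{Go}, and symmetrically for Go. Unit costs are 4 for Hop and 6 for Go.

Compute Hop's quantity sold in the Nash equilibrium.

73.875

Hop's profit: π = (P_{Hop} − 4)(101 − 3P_{Hop} + 2P_{Go}).
∂π/∂P_{Hop} = 113 − 6P_{Hop} + 2P_{Go} = 0 ⇒ P_{Hop} = 113/6 + (1/3)P_{Go}.
Similarly P_{Go} = 119/6 + (1/3)P_{Hop}.
Substituting the second reaction function into the first: P_{Hop} = 113/6 + (1/3)(119/6 + (1/3)P_{Hop}), which gives (8/9)P_{Hop} = 229/9 ⇒ P_{Hop} = 28.625.
Then P_{Go} = 119/6 + (1/3)·28.625 = 29.375.
q_{Hop} = 101 − 3·28.625 + 2·29.375 = 73.875.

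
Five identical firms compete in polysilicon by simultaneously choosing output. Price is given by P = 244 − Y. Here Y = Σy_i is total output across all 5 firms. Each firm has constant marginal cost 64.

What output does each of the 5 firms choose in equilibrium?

30

A representative firm's profit is π_i = y_i(244 − Y) − 64y_i, with Y = y_i + Σ_{j≠i} y_j.
First-order condition: 180 − 2y_i − Σ_{j≠i} y_j = 0.
Imposing symmetry (y_j = y for all j) turns Σ_{j≠i} y_j into 4y, so 180 = 6y and y = 30.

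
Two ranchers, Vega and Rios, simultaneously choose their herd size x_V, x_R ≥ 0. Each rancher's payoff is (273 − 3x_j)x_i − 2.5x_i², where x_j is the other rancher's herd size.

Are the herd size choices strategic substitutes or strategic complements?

Vega's payoff is (273 − 3x_R)x_V − 2.5x_V².
∂π/∂x_V = 273 − 3x_R − 5x_V = 0, so x_V = 54.6 − 0.6x_R.
The best-response slope dx_V/dx_R = −0.6 < 0: the reaction function is downward-sloping, so the choices are strategic substitutes.

strategic substitutes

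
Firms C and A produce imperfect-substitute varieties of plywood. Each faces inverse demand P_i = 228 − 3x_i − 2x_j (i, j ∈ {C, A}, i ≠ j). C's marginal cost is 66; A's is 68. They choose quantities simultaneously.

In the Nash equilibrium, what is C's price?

Firm C's profit: π = x_C(228 − 3x_C − 2x_A) − 66x_C.
∂π/∂x_C = 162 − 6x_C − 2x_A = 0 ⇒ x_C = 27 − (1/3)x_A.
Similarly x_A = 80/3 − (1/3)x_C.
Substituting the second reaction function into the first: x_C = 27 − (1/3)(80/3 − (1/3)x_C), which gives (8/9)x_C = 163/9 ⇒ x_C = 20.375.
Then x_A = 80/3 − (1/3)·20.375 = 19.875.
P_C = 228 − 3·20.375 − 2·19.875 = 127.125.

127.125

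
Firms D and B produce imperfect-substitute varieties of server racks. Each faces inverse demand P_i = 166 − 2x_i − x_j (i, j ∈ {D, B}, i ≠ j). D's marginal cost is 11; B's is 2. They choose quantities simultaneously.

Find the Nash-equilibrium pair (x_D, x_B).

Firm D's profit: π = x_D(166 − 2x_D − x_B) − 11x_D.
∂π/∂x_D = 155 − 4x_D − x_B = 0 ⇒ x_D = 38.75 − 0.25x_B.
Similarly x_B = 41 − 0.25x_D.
Substituting the second reaction function into the first: x_D = 38.75 − 0.25(41 − 0.25x_D), which gives 0.9375x_D = 28.5 ⇒ x_D = 30.4.
Then x_B = 41 − 0.25·30.4 = 33.4.

30.4, 33.4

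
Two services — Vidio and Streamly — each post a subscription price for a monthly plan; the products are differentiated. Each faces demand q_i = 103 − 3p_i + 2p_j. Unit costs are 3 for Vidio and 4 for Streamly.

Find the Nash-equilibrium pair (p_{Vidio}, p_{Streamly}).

28.1875, 28.5625

Vidio's profit: π = (p_{Vidio} − 3)(103 − 3p_{Vidio} + 2p_{Streamly}).
∂π/∂p_{Vidio} = 112 − 6p_{Vidio} + 2p_{Streamly} = 0 ⇒ p_{Vidio} = 56/3 + (1/3)p_{Streamly}.
Similarly p_{Streamly} = 115/6 + (1/3)p_{Vidio}.
Plugging p_{Streamly} into Vidio's best response: p_{Vidio} = 56/3 + (1/3)(115/6 + (1/3)p_{Vidio}) ⇒ (8/9)p_{Vidio} = 451/18, so p_{Vidio} = 28.1875.
Then p_{Streamly} = 115/6 + (1/3)·28.1875 = 28.5625.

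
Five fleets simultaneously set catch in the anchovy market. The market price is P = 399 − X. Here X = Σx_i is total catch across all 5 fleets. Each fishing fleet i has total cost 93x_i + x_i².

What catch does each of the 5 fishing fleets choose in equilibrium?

38.25

A representative fishing fleet's profit is π_i = x_i(399 − X) − 93x_i − x_i², with X = x_i + Σ_{j≠i} x_j.
First-order condition: 306 − 4x_i − Σ_{j≠i} x_j = 0.
In a symmetric equilibrium every fishing fleet chooses the same x, so Σ_{j≠i} x_j = 4x. The condition becomes 306 − 8x = 0, giving x = 306/8 = 38.25.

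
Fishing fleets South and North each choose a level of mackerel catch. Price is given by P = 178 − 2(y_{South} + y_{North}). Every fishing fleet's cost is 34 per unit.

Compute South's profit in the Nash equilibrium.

Fishing fleet South's profit: π = y_{South}(178 − 2(y_{South} + y_{North})) − 34y_{South}.
∂π/∂y_{South} = 144 − 4y_{South} − 2y_{North} = 0, so y_{South} = 36 − 0.5y_{North}.
The game is symmetric, so in equilibrium y_{North} = y_{South}: the reaction function gives 1.5y_{South} = 36, hence y_{South} = 24.
Price P = 178 − 2·48 = 82.
South's profit: (82 − 34)·24 = 1152.

1152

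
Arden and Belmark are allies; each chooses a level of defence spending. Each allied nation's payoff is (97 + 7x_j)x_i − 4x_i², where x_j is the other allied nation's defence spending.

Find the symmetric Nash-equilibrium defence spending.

Arden's payoff is (97 + 7x_B)x_A − 4x_A².
∂π/∂x_A = 97 + 7x_B − 8x_A = 0, so x_A = 12.125 + 0.875x_B.
Setting x_A = x_B in the reaction function: x_A = 12.125 + 0.875x_A, so x_A = 12.125 / 0.125 = 97.

97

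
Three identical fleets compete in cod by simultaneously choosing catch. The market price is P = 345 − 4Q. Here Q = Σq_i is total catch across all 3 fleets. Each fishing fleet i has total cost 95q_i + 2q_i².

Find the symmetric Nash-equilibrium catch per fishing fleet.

A representative fishing fleet's profit is π_i = q_i(345 − 4Q) − 95q_i − 2q_i², with Q = q_i + Σ_{j≠i} q_j.
First-order condition: 250 − 12q_i − 4Σ_{j≠i} q_j = 0.
In a symmetric equilibrium every fishing fleet chooses the same q, so Σ_{j≠i} q_j = 2q. The condition becomes 250 − 20q = 0, giving q = 250/20 = 12.5.

12.5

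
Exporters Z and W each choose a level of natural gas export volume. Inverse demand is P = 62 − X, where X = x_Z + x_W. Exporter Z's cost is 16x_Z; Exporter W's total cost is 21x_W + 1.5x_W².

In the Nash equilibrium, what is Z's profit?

441

Exporter Z's profit: π = x_Z(62 − (x_Z + x_W)) − 16x_Z.
∂π/∂x_Z = 46 − 2x_Z − x_W = 0, so x_Z = 23 − 0.5x_W.
For W: ∂π/∂x_W = 41 − 5x_W − x_Z = 0 ⇒ x_W = 8.2 − 0.2x_Z.
Substituting the second reaction function into the first: x_Z = 23 − 0.5(8.2 − 0.2x_Z), which gives 0.9x_Z = 18.9 ⇒ x_Z = 21.
Then x_W = 8.2 − 0.2·21 = 4.
Price P = 62 − 25 = 37.
Z's profit: (37 − 16)·21 = 441.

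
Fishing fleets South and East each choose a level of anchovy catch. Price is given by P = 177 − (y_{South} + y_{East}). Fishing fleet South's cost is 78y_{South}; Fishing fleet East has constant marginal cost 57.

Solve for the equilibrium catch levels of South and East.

26, 47

Fishing fleet South's profit: π = y_{South}(177 − (y_{South} + y_{East})) − 78y_{South}.
∂π/∂y_{South} = 99 − 2y_{South} − y_{East} = 0, so y_{South} = 49.5 − 0.5y_{East}.
By the same steps for East: y_{East} = 60 − 0.5y_{South}.
Substituting the second reaction function into the first: y_{South} = 49.5 − 0.5(60 − 0.5y_{South}), which gives 0.75y_{South} = 19.5 ⇒ y_{South} = 26.
Then y_{East} = 60 − 0.5·26 = 47.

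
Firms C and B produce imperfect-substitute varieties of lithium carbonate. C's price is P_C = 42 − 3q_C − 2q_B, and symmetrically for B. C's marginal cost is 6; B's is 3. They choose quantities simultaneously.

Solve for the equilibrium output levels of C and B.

Firm C's profit: π = q_C(42 − 3q_C − 2q_B) − 6q_C.
∂π/∂q_C = 36 − 6q_C − 2q_B = 0 ⇒ q_C = 6 − (1/3)q_B.
Similarly q_B = 6.5 − (1/3)q_C.
Plugging q_B into C's best response: q_C = 6 − (1/3)(6.5 − (1/3)q_C) ⇒ (8/9)q_C = 23/6, so q_C = 4.3125.
Then q_B = 6.5 − (1/3)·4.3125 = 5.0625.

4.3125, 5.0625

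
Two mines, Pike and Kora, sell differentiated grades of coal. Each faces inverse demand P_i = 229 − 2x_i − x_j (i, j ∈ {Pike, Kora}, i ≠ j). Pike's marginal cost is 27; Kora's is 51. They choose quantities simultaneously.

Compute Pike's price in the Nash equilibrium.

111

Mine Pike's profit: π = x_{Pike}(229 − 2x_{Pike} − x_{Kora}) − 27x_{Pike}.
∂π/∂x_{Pike} = 202 − 4x_{Pike} − x_{Kora} = 0 ⇒ x_{Pike} = 50.5 − 0.25x_{Kora}.
Similarly x_{Kora} = 44.5 − 0.25x_{Pike}.
Plugging x_{Kora} into Pike's best response: x_{Pike} = 50.5 − 0.25(44.5 − 0.25x_{Pike}) ⇒ 0.9375x_{Pike} = 39.375, so x_{Pike} = 42.
Then x_{Kora} = 44.5 − 0.25·42 = 34.
P_{Pike} = 229 − 2·42 − 34 = 111.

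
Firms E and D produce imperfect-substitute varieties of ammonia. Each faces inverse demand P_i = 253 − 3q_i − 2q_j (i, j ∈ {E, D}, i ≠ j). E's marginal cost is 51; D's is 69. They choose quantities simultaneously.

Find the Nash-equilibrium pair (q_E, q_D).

26.375, 21.875

Firm E's profit: π = q_E(253 − 3q_E − 2q_D) − 51q_E.
∂π/∂q_E = 202 − 6q_E − 2q_D = 0 ⇒ q_E = 101/3 − (1/3)q_D.
Similarly q_D = 92/3 − (1/3)q_E.
Substituting the second reaction function into the first: q_E = 101/3 − (1/3)(92/3 − (1/3)q_E), which gives (8/9)q_E = 211/9 ⇒ q_E = 26.375.
Then q_D = 92/3 − (1/3)·26.375 = 21.875.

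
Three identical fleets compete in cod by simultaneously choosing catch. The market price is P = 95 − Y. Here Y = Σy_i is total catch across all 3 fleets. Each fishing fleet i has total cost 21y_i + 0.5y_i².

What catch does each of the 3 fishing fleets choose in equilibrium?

14.8

A representative fishing fleet's profit is π_i = y_i(95 − Y) − 21y_i − 0.5y_i², with Y = y_i + Σ_{j≠i} y_j.
First-order condition: 74 − 3y_i − Σ_{j≠i} y_j = 0.
Imposing symmetry (y_j = y for all j) turns Σ_{j≠i} y_j into 2y, so 74 = 5y and y = 14.8.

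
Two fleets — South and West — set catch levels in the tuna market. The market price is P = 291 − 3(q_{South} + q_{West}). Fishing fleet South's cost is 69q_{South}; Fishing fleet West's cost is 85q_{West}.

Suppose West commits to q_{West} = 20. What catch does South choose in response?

27

Fishing fleet South's profit: π = q_{South}(291 − 3(q_{South} + q_{West})) − 69q_{South}.
∂π/∂q_{South} = 222 − 6q_{South} − 3q_{West} = 0, so q_{South} = 37 − 0.5q_{West}.
At q_{West} = 20: q_{South} = 37 − 0.5·20 = 27.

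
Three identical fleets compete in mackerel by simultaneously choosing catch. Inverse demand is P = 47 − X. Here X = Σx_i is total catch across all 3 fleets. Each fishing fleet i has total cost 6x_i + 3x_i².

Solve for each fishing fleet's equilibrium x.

4.1

A representative fishing fleet's profit is π_i = x_i(47 − X) − 6x_i − 3x_i², with X = x_i + Σ_{j≠i} x_j.
First-order condition: 41 − 8x_i − Σ_{j≠i} x_j = 0.
Imposing symmetry (x_j = x for all j) turns Σ_{j≠i} x_j into 2x, so 41 = 10x and x = 4.1.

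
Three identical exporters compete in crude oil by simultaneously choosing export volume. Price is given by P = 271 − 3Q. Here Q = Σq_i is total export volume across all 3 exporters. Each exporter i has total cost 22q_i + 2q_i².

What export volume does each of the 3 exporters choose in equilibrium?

15.5625

A representative exporter's profit is π_i = q_i(271 − 3Q) − 22q_i − 2q_i², with Q = q_i + Σ_{j≠i} q_j.
First-order condition: 249 − 10q_i − 3Σ_{j≠i} q_j = 0.
In a symmetric equilibrium every exporter chooses the same q, so Σ_{j≠i} q_j = 2q. The condition becomes 249 − 16q = 0, giving q = 249/16 = 15.5625.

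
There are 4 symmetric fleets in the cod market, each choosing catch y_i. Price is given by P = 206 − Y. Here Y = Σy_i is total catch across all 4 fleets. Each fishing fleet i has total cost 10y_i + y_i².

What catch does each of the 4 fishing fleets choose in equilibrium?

A representative fishing fleet's profit is π_i = y_i(206 − Y) − 10y_i − y_i², with Y = y_i + Σ_{j≠i} y_j.
First-order condition: 196 − 4y_i − Σ_{j≠i} y_j = 0.
With identical fishing fleets, set every y_j = y: then 196 − 4y − 3y = 0, i.e. y = 196/7 = 28.

28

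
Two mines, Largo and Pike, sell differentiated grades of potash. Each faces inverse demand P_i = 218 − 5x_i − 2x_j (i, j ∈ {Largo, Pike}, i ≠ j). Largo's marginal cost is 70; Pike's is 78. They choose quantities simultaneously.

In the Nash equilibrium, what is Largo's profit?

Mine Largo's profit: π = x_{Largo}(218 − 5x_{Largo} − 2x_{Pike}) − 70x_{Largo}.
∂π/∂x_{Largo} = 148 − 10x_{Largo} − 2x_{Pike} = 0 ⇒ x_{Largo} = 14.8 − 0.2x_{Pike}.
Similarly x_{Pike} = 14 − 0.2x_{Largo}.
Solving the two reaction functions simultaneously: (1 − (−0.2)(−0.2))x_{Largo} = 14.8 − 0.2·14, so 0.96x_{Largo} = 12 and x_{Largo} = 12.5.
Then x_{Pike} = 14 − 0.2·12.5 = 11.5.
P_{Largo} = 218 − 5·12.5 − 2·11.5 = 132.5.
Profit = (132.5 − 70)·12.5 = 781.25.

781.25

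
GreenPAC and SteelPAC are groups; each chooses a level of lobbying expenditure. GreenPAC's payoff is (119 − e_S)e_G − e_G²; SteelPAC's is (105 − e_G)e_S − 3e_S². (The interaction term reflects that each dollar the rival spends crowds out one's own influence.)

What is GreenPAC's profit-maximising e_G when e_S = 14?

52.5

Expanding GreenPAC's payoff: 119e_G − e_Se_G − e_G².
∂π/∂e_G = 119 − e_S − 2e_G = 0, so e_G = 59.5 − 0.5e_S.
At e_S = 14: e_G = 59.5 − 0.5·14 = 52.5.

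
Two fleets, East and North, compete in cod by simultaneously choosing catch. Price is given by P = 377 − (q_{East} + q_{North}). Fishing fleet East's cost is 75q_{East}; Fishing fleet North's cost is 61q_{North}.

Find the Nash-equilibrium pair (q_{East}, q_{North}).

Fishing fleet East's profit: π = q_{East}(377 − (q_{East} + q_{North})) − 75q_{East}.
∂π/∂q_{East} = 302 − 2q_{East} − q_{North} = 0, so q_{East} = 151 − 0.5q_{North}.
By the same steps for North: q_{North} = 158 − 0.5q_{East}.
Substituting the second reaction function into the first: q_{East} = 151 − 0.5(158 − 0.5q_{East}), which gives 0.75q_{East} = 72 ⇒ q_{East} = 96.
Then q_{North} = 158 − 0.5·96 = 110.

96, 110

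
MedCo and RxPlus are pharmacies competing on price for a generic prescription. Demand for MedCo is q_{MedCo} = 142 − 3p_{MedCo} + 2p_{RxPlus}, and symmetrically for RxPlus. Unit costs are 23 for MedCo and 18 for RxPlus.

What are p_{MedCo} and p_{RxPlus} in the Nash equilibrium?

MedCo's profit: π = (p_{MedCo} − 23)(142 − 3p_{MedCo} + 2p_{RxPlus}).
∂π/∂p_{MedCo} = 211 − 6p_{MedCo} + 2p_{RxPlus} = 0 ⇒ p_{MedCo} = 211/6 + (1/3)p_{RxPlus}.
Similarly p_{RxPlus} = 98/3 + (1/3)p_{MedCo}.
Solving the two reaction functions simultaneously: (1 − (1/3)(1/3))p_{MedCo} = 211/6 + (1/3)·(98/3), so (8/9)p_{MedCo} = 829/18 and p_{MedCo} = 51.8125.
Then p_{RxPlus} = 98/3 + (1/3)·51.8125 = 49.9375.

51.8125, 49.9375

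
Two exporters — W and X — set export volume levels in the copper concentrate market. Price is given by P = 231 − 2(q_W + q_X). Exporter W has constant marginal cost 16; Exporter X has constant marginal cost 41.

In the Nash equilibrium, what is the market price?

Exporter W's profit: π = q_W(231 − 2(q_W + q_X)) − 16q_W.
∂π/∂q_W = 215 − 4q_W − 2q_X = 0, so q_W = 53.75 − 0.5q_X.
By the same steps for X: q_X = 47.5 − 0.5q_W.
Plugging q_X into W's best response: q_W = 53.75 − 0.5(47.5 − 0.5q_W) ⇒ 0.75q_W = 30, so q_W = 40.
Then q_X = 47.5 − 0.5·40 = 27.5.
Equilibrium price: P = 231 − 2·67.5 = 96.

96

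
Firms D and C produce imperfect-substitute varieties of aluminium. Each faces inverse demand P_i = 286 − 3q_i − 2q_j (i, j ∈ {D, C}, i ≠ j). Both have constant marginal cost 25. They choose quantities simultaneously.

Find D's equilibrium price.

Firm D's profit: π = q_D(286 − 3q_D − 2q_C) − 25q_D.
∂π/∂q_D = 261 − 6q_D − 2q_C = 0 ⇒ q_D = 43.5 − (1/3)q_C.
By symmetry q_C = q_D; substituting into the reaction function, (4/3)q_D = 43.5 and q_D = 32.625.
P_D = 286 − 3·32.625 − 2·32.625 = 122.875.

122.875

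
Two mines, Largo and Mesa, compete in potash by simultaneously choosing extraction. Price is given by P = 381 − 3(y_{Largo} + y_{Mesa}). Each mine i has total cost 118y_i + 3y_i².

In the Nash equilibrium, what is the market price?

Mine Largo's profit: π = y_{Largo}(381 − 3(y_{Largo} + y_{Mesa})) − 118y_{Largo} − 3y_{Largo}².
∂π/∂y_{Largo} = 263 − 12y_{Largo} − 3y_{Mesa} = 0, so y_{Largo} = 263/12 − 0.25y_{Mesa}.
The game is symmetric, so in equilibrium y_{Mesa} = y_{Largo}: the reaction function gives 1.25y_{Largo} = 263/12, hence y_{Largo} = 263/15.
Equilibrium price: P = 381 − 3·(526/15) = 275.8.

275.8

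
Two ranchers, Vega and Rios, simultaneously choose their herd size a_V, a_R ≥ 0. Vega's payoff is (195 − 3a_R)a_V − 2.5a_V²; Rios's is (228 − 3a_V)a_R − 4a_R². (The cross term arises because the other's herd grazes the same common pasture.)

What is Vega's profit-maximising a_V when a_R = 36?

Expanding Vega's payoff: 195a_V − 3a_Ra_V − 2.5a_V².
∂π/∂a_V = 195 − 3a_R − 5a_V = 0, so a_V = 39 − 0.6a_R.
At a_R = 36: a_V = 39 − 0.6·36 = 17.4.

17.4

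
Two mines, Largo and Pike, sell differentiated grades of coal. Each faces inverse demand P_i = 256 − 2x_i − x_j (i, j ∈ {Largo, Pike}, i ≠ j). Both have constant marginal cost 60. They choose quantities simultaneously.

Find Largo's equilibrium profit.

Mine Largo's profit: π = x_{Largo}(256 − 2x_{Largo} − x_{Pike}) − 60x_{Largo}.
∂π/∂x_{Largo} = 196 − 4x_{Largo} − x_{Pike} = 0 ⇒ x_{Largo} = 49 − 0.25x_{Pike}.
By symmetry x_{Pike} = x_{Largo}; substituting into the reaction function, 1.25x_{Largo} = 49 and x_{Largo} = 39.2.
P_{Largo} = 256 − 2·39.2 − 39.2 = 138.4.
Profit = (138.4 − 60)·39.2 = 3073.28.

3073.28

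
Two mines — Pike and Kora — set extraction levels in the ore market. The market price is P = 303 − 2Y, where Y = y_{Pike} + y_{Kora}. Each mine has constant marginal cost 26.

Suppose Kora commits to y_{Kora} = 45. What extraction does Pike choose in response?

Mine Pike's profit: π = y_{Pike}(303 − 2(y_{Pike} + y_{Kora})) − 26y_{Pike}.
∂π/∂y_{Pike} = 277 − 4y_{Pike} − 2y_{Kora} = 0, so y_{Pike} = 69.25 − 0.5y_{Kora}.
At y_{Kora} = 45: y_{Pike} = 69.25 − 0.5·45 = 46.75.

46.75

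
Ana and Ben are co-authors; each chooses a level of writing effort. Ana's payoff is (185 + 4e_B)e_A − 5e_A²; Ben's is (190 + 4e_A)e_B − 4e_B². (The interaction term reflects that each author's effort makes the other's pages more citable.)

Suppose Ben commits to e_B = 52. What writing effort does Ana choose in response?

39.3

Expanding Ana's payoff: 185e_A + 4e_Be_A − 5e_A².
∂π/∂e_A = 185 + 4e_B − 10e_A = 0, so e_A = 18.5 + 0.4e_B.
At e_B = 52: e_A = 18.5 + 0.4·52 = 39.3.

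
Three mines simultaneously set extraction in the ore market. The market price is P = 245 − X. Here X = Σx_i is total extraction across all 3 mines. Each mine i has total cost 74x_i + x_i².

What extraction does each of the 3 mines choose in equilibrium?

28.5

A representative mine's profit is π_i = x_i(245 − X) − 74x_i − x_i², with X = x_i + Σ_{j≠i} x_j.
First-order condition: 171 − 4x_i − Σ_{j≠i} x_j = 0.
In a symmetric equilibrium every mine chooses the same x, so Σ_{j≠i} x_j = 2x. The condition becomes 171 − 6x = 0, giving x = 171/6 = 28.5.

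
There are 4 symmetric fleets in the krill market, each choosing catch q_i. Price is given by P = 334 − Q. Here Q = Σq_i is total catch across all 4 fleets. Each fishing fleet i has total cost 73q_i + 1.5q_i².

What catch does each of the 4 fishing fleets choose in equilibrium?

32.625

A representative fishing fleet's profit is π_i = q_i(334 − Q) − 73q_i − 1.5q_i², with Q = q_i + Σ_{j≠i} q_j.
First-order condition: 261 − 5q_i − Σ_{j≠i} q_j = 0.
In a symmetric equilibrium every fishing fleet chooses the same q, so Σ_{j≠i} q_j = 3q. The condition becomes 261 − 8q = 0, giving q = 261/8 = 32.625.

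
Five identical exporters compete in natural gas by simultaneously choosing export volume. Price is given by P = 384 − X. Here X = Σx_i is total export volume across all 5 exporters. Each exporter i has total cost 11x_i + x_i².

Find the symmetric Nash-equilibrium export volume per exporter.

A representative exporter's profit is π_i = x_i(384 − X) − 11x_i − x_i², with X = x_i + Σ_{j≠i} x_j.
First-order condition: 373 − 4x_i − Σ_{j≠i} x_j = 0.
Imposing symmetry (x_j = x for all j) turns Σ_{j≠i} x_j into 4x, so 373 = 8x and x = 46.625.

46.625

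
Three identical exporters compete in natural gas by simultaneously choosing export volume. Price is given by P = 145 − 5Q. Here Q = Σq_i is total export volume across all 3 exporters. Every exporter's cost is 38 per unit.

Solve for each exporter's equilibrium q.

A representative exporter's profit is π_i = q_i(145 − 5Q) − 38q_i, with Q = q_i + Σ_{j≠i} q_j.
First-order condition: 107 − 10q_i − 5Σ_{j≠i} q_j = 0.
In a symmetric equilibrium every exporter chooses the same q, so Σ_{j≠i} q_j = 2q. The condition becomes 107 − 20q = 0, giving q = 107/20 = 5.35.

5.35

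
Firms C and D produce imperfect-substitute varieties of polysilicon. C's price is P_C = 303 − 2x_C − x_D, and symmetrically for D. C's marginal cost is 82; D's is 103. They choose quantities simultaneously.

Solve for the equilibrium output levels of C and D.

Firm C's profit: π = x_C(303 − 2x_C − x_D) − 82x_C.
∂π/∂x_C = 221 − 4x_C − x_D = 0 ⇒ x_C = 55.25 − 0.25x_D.
Similarly x_D = 50 − 0.25x_C.
Solving the two reaction functions simultaneously: (1 − (−0.25)(−0.25))x_C = 55.25 − 0.25·50, so 0.9375x_C = 42.75 and x_C = 45.6.
Then x_D = 50 − 0.25·45.6 = 38.6.

45.6, 38.6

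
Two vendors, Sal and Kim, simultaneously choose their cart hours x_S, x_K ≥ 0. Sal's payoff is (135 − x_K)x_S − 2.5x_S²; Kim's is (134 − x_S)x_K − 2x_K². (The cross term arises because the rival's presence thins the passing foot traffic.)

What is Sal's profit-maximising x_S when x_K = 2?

26.6

Expanding Sal's payoff: 135x_S − x_Kx_S − 2.5x_S².
∂π/∂x_S = 135 − x_K − 5x_S = 0, so x_S = 27 − 0.2x_K.
At x_K = 2: x_S = 27 − 0.2·2 = 26.6.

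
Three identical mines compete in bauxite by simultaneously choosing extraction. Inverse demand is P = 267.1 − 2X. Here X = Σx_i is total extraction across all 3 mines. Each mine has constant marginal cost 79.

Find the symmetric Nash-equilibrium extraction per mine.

23.5125

A representative mine's profit is π_i = x_i(267.1 − 2X) − 79x_i, with X = x_i + Σ_{j≠i} x_j.
First-order condition: 188.1 − 4x_i − 2Σ_{j≠i} x_j = 0.
With identical mines, set every x_j = x: then 188.1 − 4x − 4x = 0, i.e. x = 188.1/8 = 23.5125.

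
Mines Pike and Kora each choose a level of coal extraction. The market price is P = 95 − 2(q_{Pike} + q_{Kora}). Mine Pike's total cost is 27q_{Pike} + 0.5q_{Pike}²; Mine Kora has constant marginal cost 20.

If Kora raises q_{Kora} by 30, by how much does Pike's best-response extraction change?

Mine Pike's profit: π = q_{Pike}(95 − 2(q_{Pike} + q_{Kora})) − 27q_{Pike} − 0.5q_{Pike}².
∂π/∂q_{Pike} = 68 − 5q_{Pike} − 2q_{Kora} = 0, so q_{Pike} = 13.6 − 0.4q_{Kora}.
The reaction-function slope is −0.4, so a 30-unit rise in q_{Kora} moves q_{Pike} by −0.4 × 30 = −12. Pike's best response falls — the actions are strategic substitutes.

-12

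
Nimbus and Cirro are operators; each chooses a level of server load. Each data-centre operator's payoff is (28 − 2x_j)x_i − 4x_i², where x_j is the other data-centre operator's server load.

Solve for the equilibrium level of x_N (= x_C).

Nimbus's payoff is (28 − 2x_C)x_N − 4x_N².
∂π/∂x_N = 28 − 2x_C − 8x_N = 0, so x_N = 3.5 − 0.25x_C.
By symmetry x_C = x_N; substituting into the reaction function, 1.25x_N = 3.5 and x_N = 2.8.

2.8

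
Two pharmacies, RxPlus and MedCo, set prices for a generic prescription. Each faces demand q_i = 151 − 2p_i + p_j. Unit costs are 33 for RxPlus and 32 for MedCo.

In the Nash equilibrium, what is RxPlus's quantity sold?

RxPlus's profit: π = (p_{RxPlus} − 33)(151 − 2p_{RxPlus} + p_{MedCo}).
∂π/∂p_{RxPlus} = 217 − 4p_{RxPlus} + p_{MedCo} = 0 ⇒ p_{RxPlus} = 54.25 + 0.25p_{MedCo}.
Similarly p_{MedCo} = 53.75 + 0.25p_{RxPlus}.
Substituting the second reaction function into the first: p_{RxPlus} = 54.25 + 0.25(53.75 + 0.25p_{RxPlus}), which gives 0.9375p_{RxPlus} = 67.6875 ⇒ p_{RxPlus} = 72.2.
Then p_{MedCo} = 53.75 + 0.25·72.2 = 71.8.
q_{RxPlus} = 151 − 2·72.2 + 71.8 = 78.4.

78.4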